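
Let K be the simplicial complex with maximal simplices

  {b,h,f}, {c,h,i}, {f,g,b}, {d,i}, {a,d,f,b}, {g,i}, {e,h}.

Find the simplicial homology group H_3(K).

H_3 = 0.

K has 9 vertices, 16 edges, 7 triangles, 1 3-simplex.
rank ∂_3 = 1, rank ∂_4 = 0 ⇒ b_3 = 1 − 1 − 0 = 0. So H_3 ≅ 0.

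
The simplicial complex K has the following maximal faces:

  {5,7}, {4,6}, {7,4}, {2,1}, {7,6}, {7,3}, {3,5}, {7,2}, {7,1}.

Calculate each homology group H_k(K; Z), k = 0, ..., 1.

Take the total order 1 < 2 < 3 < 4 < 5 < 6 < 7 on the vertex set. Then K (dimension 1) consists of the simplices:

  0-simplices (7): [1], [2], [3], [4], [5], [6], [7]
  1-simplices (9): [1,2], [1,7], [2,7], [3,5], [3,7], [4,6], [4,7], [5,7], [6,7]

so the chain groups are C_0 ≅ Z^7, C_1 ≅ Z^9.

∂_1: C_1 → C_0 maps an edge to its endpoints' difference, ∂[p,q] = q − p.
The 7×9 boundary matrix has rank 6 and Smith normal form diag(1,1,1,1,1,1).

Reading off H_k = ker ∂_k / im ∂_{k+1}:

  H_0: rank C_0 − rank ∂_1 = 7 − 6 = 1, and the invariant factors of ∂_1 are all 1, so H_0 ≅ Z.
  H_1: rank ker ∂_1 − rank ∂_2 = (9 − 6) − 0 = 3, and there is no ∂_2, so H_1 ≅ Z^3.

H_0 = Z,  H_1 = Z^3.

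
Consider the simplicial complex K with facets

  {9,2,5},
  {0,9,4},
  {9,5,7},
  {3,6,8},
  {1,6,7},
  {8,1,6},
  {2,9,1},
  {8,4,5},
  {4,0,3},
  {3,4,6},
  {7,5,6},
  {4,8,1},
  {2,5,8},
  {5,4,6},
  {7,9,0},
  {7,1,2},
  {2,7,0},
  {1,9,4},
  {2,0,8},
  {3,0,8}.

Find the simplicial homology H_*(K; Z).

Take the total order 0 < 1 < 2 < 3 < 4 < 5 < 6 < 7 < 8 < 9 on the vertex set. Then K (dimension 2) consists of the simplices:

  0-simplices (10): [0], [1], [2], [3], [4], [5], [6], [7], [8], [9]
  1-simplices (30): (30 of them)
  2-simplices (20): (20 of them)

Hence C_0 ≅ Z^10, C_1 ≅ Z^30, C_2 ≅ Z^20.

∂_1: C_1 → C_0 sends each edge [p,q] (with p < q) to q − p.
The resulting 10×30 matrix has rank 9, and its Smith normal form has invariant factors (1,1,1,1,1,1,1,1,1).

∂_2: C_2 → C_1 acts by ∂[p,q,r] = [q,r] − [p,r] + [p,q]. For instance
  ∂[0,7,9] = [7,9] − [0,9] + [0,7],
  ∂[1,2,9] = [2,9] − [1,9] + [1,2].
The 30×20 boundary matrix has rank 20 and Smith normal form diag(1,1,1,1,1,1,1,1,1,1,1,1,1,1,1,1,1,1,1,2).

Computing H_k = (kernel of ∂_k) / (image of ∂_{k+1}):

  H_0: rank C_0 − rank ∂_1 = 10 − 9 = 1, and the invariant factors of ∂_1 are all 1, so H_0 = Z.
  H_1: rank ker ∂_1 − rank ∂_2 = (30 − 9) − 20 = 1, and ∂_2 has invariant factor 2 > 1, so H_1 = Z ⊕ Z/2.
  H_2: rank ker ∂_2 − rank ∂_3 = (20 − 20) − 0 = 0, and there is no ∂_3, so H_2 = 0.

As a check, the Euler characteristic is 10 − 30 + 20 = 0, which agrees with 1 − 1 + 0 = 0.

H_0 = Z,  H_1 = Z ⊕ Z/2,  H_2 = 0.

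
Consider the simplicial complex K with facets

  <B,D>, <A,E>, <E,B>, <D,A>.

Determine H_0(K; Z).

Order the vertices as A < B < D < E. Listing each simplex with vertices in this order, K has dimension 1 with simplices:

  0-simplices (4): A, B, D, E
  1-simplices (4): AD, AE, BD, BE

so the chain groups are C_0 ≅ Z^4, C_1 ≅ Z^4.

The boundary map ∂_1: C_1 → C_0 is given by ∂[p,q] = [q] − [p].
This gives a 4×4 integer matrix of rank 3; reducing to Smith normal form yields diagonal entries (1,1,1).

From H_k ≅ ker(∂_k) / im(∂_{k+1}) we obtain:

  H_0: rank C_0 − rank ∂_1 = 4 − 3 = 1, and the invariant factors of ∂_1 are all 1, so H_0 = Z.

H_0 = Z.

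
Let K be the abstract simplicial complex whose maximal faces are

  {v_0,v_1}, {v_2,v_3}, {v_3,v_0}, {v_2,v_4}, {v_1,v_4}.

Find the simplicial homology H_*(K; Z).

H_0 ≅ Z,  H_1 ≅ Z.

Order the vertices as v_0 < v_1 < v_2 < v_3 < v_4. Listing each simplex with vertices in this order, K has dimension 1 with simplices:

  0-simplices (5): [v_0], [v_1], [v_2], [v_3], [v_4]
  1-simplices (5): [v_0,v_1], [v_0,v_3], [v_1,v_4], [v_2,v_3], [v_2,v_4]

giving chain groups C_0 ≅ Z^5, C_1 ≅ Z^5.

Boundary ∂_1: C_1 → C_0 sends each edge [p,q] (with p < q) to q − p. For instance
  ∂[v_2,v_4] = [v_4] − [v_2].
This gives a 5×5 integer matrix of rank 4; reducing to Smith normal form yields diagonal entries (1,1,1,1).

Computing H_k = (kernel of ∂_k) / (image of ∂_{k+1}):

  H_0: rank C_0 − rank ∂_1 = 5 − 4 = 1, and the invariant factors of ∂_1 are all 1, so H_0 ≅ Z.
  H_1: rank ker ∂_1 − rank ∂_2 = (5 − 4) − 0 = 1, and there is no ∂_2, so H_1 ≅ Z.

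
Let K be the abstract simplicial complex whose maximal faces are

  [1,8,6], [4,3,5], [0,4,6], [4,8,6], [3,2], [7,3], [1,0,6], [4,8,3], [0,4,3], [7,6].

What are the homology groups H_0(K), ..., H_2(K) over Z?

We work with the vertex ordering 0 < 1 < 2 < 3 < 4 < 5 < 6 < 7 < 8. The simplices of K, each written with vertices in increasing order, are:

  0-simplices (9): [0], [1], [2], [3], [4], [5], [6], [7], [8]
  1-simplices (16): [0,1], [0,3], [0,4], [0,6], [1,6], [1,8], [2,3], [3,4], [3,5], [3,7], [3,8], [4,5], [4,6], [4,8], [6,7], [6,8]
  2-simplices (7): [0,1,6], [0,3,4], [0,4,6], [1,6,8], [3,4,5], [3,4,8], [4,6,8]

giving chain groups C_0 ≅ Z^9, C_1 ≅ Z^16, C_2 ≅ Z^7.

The boundary map ∂_1: C_1 → C_0 maps an edge to its endpoints' difference, ∂[p,q] = q − p.
As a 9×16 matrix over Z this has rank 8, with invariant factors (1,1,1,1,1,1,1,1).

Boundary ∂_2: C_2 → C_1 maps a triangle to the signed sum of its edges. For instance
  ∂[0,1,6] = [1,6] − [0,6] + [0,1],
  ∂[3,4,5] = [4,5] − [3,5] + [3,4].
As a 16×7 matrix over Z this has rank 7, with invariant factors (1,1,1,1,1,1,1).

Computing H_k = (kernel of ∂_k) / (image of ∂_{k+1}):

  H_0: rank C_0 − rank ∂_1 = 9 − 8 = 1, and the invariant factors of ∂_1 are all 1, so H_0 = Z.
  H_1: rank ker ∂_1 − rank ∂_2 = (16 − 8) − 7 = 1, and the invariant factors of ∂_2 are all 1, so H_1 = Z.
  H_2: rank ker ∂_2 − rank ∂_3 = (7 − 7) − 0 = 0, and there is no ∂_3, so H_2 = 0.

As a check, the Euler characteristic is 9 − 16 + 7 = 0, which agrees with 1 − 1 + 0 = 0.

H_0 ≅ Z,  H_1 ≅ Z,  H_2 = 0.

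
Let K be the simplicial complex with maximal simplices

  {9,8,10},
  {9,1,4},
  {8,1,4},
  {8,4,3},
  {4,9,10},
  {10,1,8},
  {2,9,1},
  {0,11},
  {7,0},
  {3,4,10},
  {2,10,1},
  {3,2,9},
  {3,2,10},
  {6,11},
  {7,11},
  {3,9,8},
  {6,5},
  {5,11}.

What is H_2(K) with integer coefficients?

H_2 = 0.

Take the total order 0 < 1 < 2 < 3 < 4 < 5 < 6 < 7 < 8 < 9 < 10 < 11 on the vertex set. Then K (dimension 2) consists of the simplices:

  0-simplices (12): [0], [1], [2], [3], [4], [5], [6], [7], [8], [9], [10], [11]
  1-simplices (24): (24 of them)
  2-simplices (12): [1,2,9], [1,2,10], [1,4,8], [1,4,9], [1,8,10], [2,3,9], [2,3,10], [3,4,8], [3,4,10], [3,8,9], [4,9,10], [8,9,10]

giving chain groups C_0 ≅ Z^12, C_1 ≅ Z^24, C_2 ≅ Z^12.

The boundary map ∂_1: C_1 → C_0 is given by ∂[p,q] = [q] − [p]. For instance
  ∂[8,10] = [10] − [8].
This gives a 12×24 integer matrix of rank 10; reducing to Smith normal form yields diagonal entries (1,1,1,1,1,1,1,1,1,1).

Boundary ∂_2: C_2 → C_1 sends each 2-simplex [p,q,r] to [q,r] − [p,r] + [p,q]. For instance
  ∂[1,4,8] = [4,8] − [1,8] + [1,4],
  ∂[1,4,9] = [4,9] − [1,9] + [1,4].
As a 24×12 matrix over Z this has rank 12, with invariant factors (1,1,1,1,1,1,1,1,1,1,1,2).

From H_k ≅ ker(∂_k) / im(∂_{k+1}) we obtain:

  H_2: rank ker ∂_2 − rank ∂_3 = (12 − 12) − 0 = 0, and there is no ∂_3, so H_2 = 0.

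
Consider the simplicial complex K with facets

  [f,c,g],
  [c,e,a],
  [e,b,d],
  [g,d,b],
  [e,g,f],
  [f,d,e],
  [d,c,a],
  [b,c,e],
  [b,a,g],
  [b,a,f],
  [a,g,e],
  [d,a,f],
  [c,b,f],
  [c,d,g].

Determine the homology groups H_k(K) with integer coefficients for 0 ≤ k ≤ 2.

H_0 = Z,  H_1 = Z^2,  H_2 = Z.

Take the total order a < b < c < d < e < f < g on the vertex set. Then K (dimension 2) consists of the simplices:

  0-simplices (7): a, b, c, d, e, f, g
  1-simplices (21): ab, ac, ad, ae, af, ag, bc, bd, be, bf, bg, cd, ce, cf, cg, de, df, dg, ef, eg, fg
  2-simplices (14): abf, abg, acd, ace, adf, aeg, bce, bcf, bde, bdg, cdg, cfg, def, efg

so the chain groups are C_0 ≅ Z^7, C_1 ≅ Z^21, C_2 ≅ Z^14.

The boundary map ∂_1: C_1 → C_0 maps an edge to its endpoints' difference, ∂[p,q] = q − p. For instance
  ∂be = e − b.
As a 7×21 matrix over Z this has rank 6, with invariant factors (1,1,1,1,1,1).

∂_2: C_2 → C_1 maps a triangle to the signed sum of its edges. For instance
  ∂bce = ce − be + bc,
  ∂adf = df − af + ad.
The resulting 21×14 matrix has rank 13, and its Smith normal form has invariant factors (1,1,1,1,1,1,1,1,1,1,1,1,1).

From H_k ≅ ker(∂_k) / im(∂_{k+1}) we obtain:

  H_0: rank C_0 − rank ∂_1 = 7 − 6 = 1, and the invariant factors of ∂_1 are all 1, so H_0 ≅ Z.
  H_1: rank ker ∂_1 − rank ∂_2 = (21 − 6) − 13 = 2, and the invariant factors of ∂_2 are all 1, so H_1 ≅ Z^2.
  H_2: rank ker ∂_2 − rank ∂_3 = (14 − 13) − 0 = 1, and there is no ∂_3, so H_2 ≅ Z.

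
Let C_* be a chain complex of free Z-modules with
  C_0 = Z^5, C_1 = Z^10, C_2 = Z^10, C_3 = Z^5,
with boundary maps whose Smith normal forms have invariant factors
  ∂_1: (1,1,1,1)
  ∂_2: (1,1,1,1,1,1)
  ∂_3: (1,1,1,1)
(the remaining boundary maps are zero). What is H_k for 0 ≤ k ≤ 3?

H_0: b_0 = 5 − 0 − 4 = 1; torsion from ∂_1 factors > 1: none. So H_0 ≅ Z.
H_1: b_1 = 10 − 4 − 6 = 0; torsion from ∂_2 factors > 1: none. So H_1 ≅ 0.
H_2: b_2 = 10 − 6 − 4 = 0; torsion from ∂_3 factors > 1: none. So H_2 ≅ 0.
H_3: b_3 = 5 − 4 − 0 = 1; torsion from ∂_4 factors > 1: none. So H_3 ≅ Z.

H_0 ≅ Z,  H_1 = 0,  H_2 = 0,  H_3 ≅ Z.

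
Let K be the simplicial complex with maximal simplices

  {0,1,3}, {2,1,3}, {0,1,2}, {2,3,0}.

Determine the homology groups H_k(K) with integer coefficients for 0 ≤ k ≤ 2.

Order the vertices as 0 < 1 < 2 < 3. Listing each simplex with vertices in this order, K has dimension 2 with simplices:

  0-simplices (4): [0], [1], [2], [3]
  1-simplices (6): [0,1], [0,2], [0,3], [1,2], [1,3], [2,3]
  2-simplices (4): [0,1,2], [0,1,3], [0,2,3], [1,2,3]

giving chain groups C_0 ≅ Z^4, C_1 ≅ Z^6, C_2 ≅ Z^4.

The boundary map ∂_1: C_1 → C_0 maps an edge to its endpoints' difference, ∂[p,q] = q − p.
This gives a 4×6 integer matrix of rank 3; reducing to Smith normal form yields diagonal entries (1,1,1).

∂_2: C_2 → C_1 acts by ∂[p,q,r] = [q,r] − [p,r] + [p,q]. For instance
  ∂[1,2,3] = [2,3] − [1,3] + [1,2],
  ∂[0,1,3] = [1,3] − [0,3] + [0,1].
As a 6×4 matrix over Z this has rank 3, with invariant factors (1,1,1).

Computing H_k = (kernel of ∂_k) / (image of ∂_{k+1}):

  H_0: rank C_0 − rank ∂_1 = 4 − 3 = 1, and the invariant factors of ∂_1 are all 1, so H_0 ≅ Z.
  H_1: rank ker ∂_1 − rank ∂_2 = (6 − 3) − 3 = 0, and the invariant factors of ∂_2 are all 1, so H_1 ≅ 0.
  H_2: rank ker ∂_2 − rank ∂_3 = (4 − 3) − 0 = 1, and there is no ∂_3, so H_2 ≅ Z.

H_0 = Z,  H_1 = 0,  H_2 = Z.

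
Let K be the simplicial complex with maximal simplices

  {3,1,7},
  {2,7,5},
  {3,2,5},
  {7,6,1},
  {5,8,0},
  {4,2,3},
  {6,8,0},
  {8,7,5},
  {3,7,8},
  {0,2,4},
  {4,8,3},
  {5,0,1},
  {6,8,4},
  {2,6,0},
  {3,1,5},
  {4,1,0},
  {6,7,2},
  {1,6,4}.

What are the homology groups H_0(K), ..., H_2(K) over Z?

K has 9 vertices, 27 edges, 18 triangles.
rank ∂_0 = 0, rank ∂_1 = 8 ⇒ b_0 = 9 − 0 − 8 = 1; all invariant factors of ∂_1 are 1 so no torsion. So H_0 ≅ Z.
rank ∂_1 = 8, rank ∂_2 = 18 ⇒ b_1 = 27 − 8 − 18 = 1; ∂_2 has invariant factor(s) [2] giving torsion. So H_1 ≅ Z ⊕ Z_2.
rank ∂_2 = 18, rank ∂_3 = 0 ⇒ b_2 = 18 − 18 − 0 = 0. So H_2 ≅ 0.

H_0 = Z,  H_1 = Z ⊕ Z_2,  H_2 = 0.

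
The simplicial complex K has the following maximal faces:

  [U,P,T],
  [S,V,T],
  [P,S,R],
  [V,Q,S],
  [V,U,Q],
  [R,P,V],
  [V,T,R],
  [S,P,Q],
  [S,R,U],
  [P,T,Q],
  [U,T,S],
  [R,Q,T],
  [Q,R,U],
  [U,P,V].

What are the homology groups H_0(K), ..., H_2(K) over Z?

H_0 = Z,  H_1 = Z^2,  H_2 = Z.

We work with the vertex ordering P < Q < R < S < T < U < V. The simplices of K, each written with vertices in increasing order, are:

  0-simplices (7): P, Q, R, S, T, U, V
  1-simplices (21): PQ, PR, PS, PT, PU, PV, QR, QS, QT, QU, QV, RS, RT, RU, RV, ST, SU, SV, TU, TV, UV
  2-simplices (14): PQS, PQT, PRS, PRV, PTU, PUV, QRT, QRU, QSV, QUV, RSU, RTV, STU, STV

so the chain groups are C_0 ≅ Z^7, C_1 ≅ Z^21, C_2 ≅ Z^14.

Boundary ∂_1: C_1 → C_0 sends each edge [p,q] (with p < q) to q − p. For instance
  ∂RU = U − R.
The 7×21 boundary matrix has rank 6 and Smith normal form diag(1,1,1,1,1,1).

Boundary ∂_2: C_2 → C_1 acts by ∂[p,q,r] = [q,r] − [p,r] + [p,q]. For instance
  ∂QSV = SV − QV + QS,
  ∂PQT = QT − PT + PQ.
As a 21×14 matrix over Z this has rank 13, with invariant factors (1,1,1,1,1,1,1,1,1,1,1,1,1).

From H_k ≅ ker(∂_k) / im(∂_{k+1}) we obtain:

  H_0: rank C_0 − rank ∂_1 = 7 − 6 = 1, and the invariant factors of ∂_1 are all 1, so H_0 ≅ Z.
  H_1: rank ker ∂_1 − rank ∂_2 = (21 − 6) − 13 = 2, and the invariant factors of ∂_2 are all 1, so H_1 ≅ Z^2.
  H_2: rank ker ∂_2 − rank ∂_3 = (14 − 13) − 0 = 1, and there is no ∂_3, so H_2 ≅ Z.

(K is a triangulation of the torus T^2.)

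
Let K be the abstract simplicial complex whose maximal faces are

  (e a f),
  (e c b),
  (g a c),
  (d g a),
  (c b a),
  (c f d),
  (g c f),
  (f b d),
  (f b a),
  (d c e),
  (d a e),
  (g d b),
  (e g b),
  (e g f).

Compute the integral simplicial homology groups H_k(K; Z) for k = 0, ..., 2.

H_0 = Z,  H_1 = Z^2,  H_2 = Z.

Order the vertices as a < b < c < d < e < f < g. Listing each simplex with vertices in this order, K has dimension 2 with simplices:

  0-simplices (7): a, b, c, d, e, f, g
  1-simplices (21): ab, ac, ad, ae, af, ag, bc, bd, be, bf, bg, cd, ce, cf, cg, de, df, dg, ef, eg, fg
  2-simplices (14): abc, abf, acg, ade, adg, aef, bce, bdf, bdg, beg, cde, cdf, cfg, efg

Hence C_0 ≅ Z^7, C_1 ≅ Z^21, C_2 ≅ Z^14.

∂_1: C_1 → C_0 sends each edge [p,q] (with p < q) to q − p. For instance
  ∂ef = f − e.
The resulting 7×21 matrix has rank 6, and its Smith normal form has invariant factors (1,1,1,1,1,1).

The boundary map ∂_2: C_2 → C_1 maps a triangle to the signed sum of its edges. For instance
  ∂beg = eg − bg + be,
  ∂efg = fg − eg + ef.
The 21×14 boundary matrix has rank 13 and Smith normal form diag(1,1,1,1,1,1,1,1,1,1,1,1,1).

From H_k ≅ ker(∂_k) / im(∂_{k+1}) we obtain:

  H_0: rank C_0 − rank ∂_1 = 7 − 6 = 1, and the invariant factors of ∂_1 are all 1, so H_0 = Z.
  H_1: rank ker ∂_1 − rank ∂_2 = (21 − 6) − 13 = 2, and the invariant factors of ∂_2 are all 1, so H_1 = Z^2.
  H_2: rank ker ∂_2 − rank ∂_3 = (14 − 13) − 0 = 1, and there is no ∂_3, so H_2 = Z.

As a check, the Euler characteristic is 7 − 21 + 14 = 0, which agrees with 1 − 2 + 1 = 0.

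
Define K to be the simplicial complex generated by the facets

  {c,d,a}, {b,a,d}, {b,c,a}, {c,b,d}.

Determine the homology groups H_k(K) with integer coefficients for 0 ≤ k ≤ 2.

K has 4 vertices, 6 edges, 4 triangles.
rank ∂_0 = 0, rank ∂_1 = 3 ⇒ b_0 = 4 − 0 − 3 = 1; all invariant factors of ∂_1 are 1 so no torsion. So H_0 = Z.
rank ∂_1 = 3, rank ∂_2 = 3 ⇒ b_1 = 6 − 3 − 3 = 0; all invariant factors of ∂_2 are 1 so no torsion. So H_1 = 0.
rank ∂_2 = 3, rank ∂_3 = 0 ⇒ b_2 = 4 − 3 − 0 = 1. So H_2 = Z.

H_0 ≅ Z,  H_1 = 0,  H_2 ≅ Z.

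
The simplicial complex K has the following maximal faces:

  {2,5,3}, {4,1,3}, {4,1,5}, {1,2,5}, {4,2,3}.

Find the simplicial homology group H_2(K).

H_2 = 0.

Take the total order 1 < 2 < 3 < 4 < 5 on the vertex set. Then K (dimension 2) consists of the simplices:

  0-simplices (5): [1], [2], [3], [4], [5]
  1-simplices (10): [1,2], [1,3], [1,4], [1,5], [2,3], [2,4], [2,5], [3,4], [3,5], [4,5]
  2-simplices (5): [1,2,5], [1,3,4], [1,4,5], [2,3,4], [2,3,5]

Hence C_0 ≅ Z^5, C_1 ≅ Z^10, C_2 ≅ Z^5.

The boundary map ∂_1: C_1 → C_0 sends each edge [p,q] (with p < q) to q − p. For instance
  ∂[1,5] = [5] − [1].
The 5×10 boundary matrix has rank 4 and Smith normal form diag(1,1,1,1).

The boundary map ∂_2: C_2 → C_1 sends each 2-simplex [p,q,r] to [q,r] − [p,r] + [p,q]. For instance
  ∂[1,2,5] = [2,5] − [1,5] + [1,2],
  ∂[2,3,4] = [3,4] − [2,4] + [2,3].
As a 10×5 matrix over Z this has rank 5, with invariant factors (1,1,1,1,1).

From H_k ≅ ker(∂_k) / im(∂_{k+1}) we obtain:

  H_2: rank ker ∂_2 − rank ∂_3 = (5 − 5) − 0 = 0, and there is no ∂_3, so H_2 = 0.

(K is a triangulation of the Möbius band.)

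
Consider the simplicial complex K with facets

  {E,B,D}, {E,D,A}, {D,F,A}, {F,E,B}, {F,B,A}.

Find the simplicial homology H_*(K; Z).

H_0 ≅ Z,  H_1 ≅ Z,  H_2 = 0.

Take the total order A < B < D < E < F on the vertex set. Then K (dimension 2) consists of the simplices:

  0-simplices (5): A, B, D, E, F
  1-simplices (10): AB, AD, AE, AF, BD, BE, BF, DE, DF, EF
  2-simplices (5): ABF, ADE, ADF, BDE, BEF

so the chain groups are C_0 ≅ Z^5, C_1 ≅ Z^10, C_2 ≅ Z^5.

The boundary map ∂_1: C_1 → C_0 maps an edge to its endpoints' difference, ∂[p,q] = q − p. For instance
  ∂DE = E − D.
The resulting 5×10 matrix has rank 4, and its Smith normal form has invariant factors (1,1,1,1).

The boundary map ∂_2: C_2 → C_1 sends each 2-simplex [p,q,r] to [q,r] − [p,r] + [p,q]. For instance
  ∂ADF = DF − AF + AD,
  ∂ADE = DE − AE + AD.
The 10×5 boundary matrix has rank 5 and Smith normal form diag(1,1,1,1,1).

Now H_k = ker ∂_k / im ∂_{k+1}, so:

  H_0: rank C_0 − rank ∂_1 = 5 − 4 = 1, and the invariant factors of ∂_1 are all 1, so H_0 ≅ Z.
  H_1: rank ker ∂_1 − rank ∂_2 = (10 − 4) − 5 = 1, and the invariant factors of ∂_2 are all 1, so H_1 ≅ Z.
  H_2: rank ker ∂_2 − rank ∂_3 = (5 − 5) − 0 = 0, and there is no ∂_3, so H_2 ≅ 0.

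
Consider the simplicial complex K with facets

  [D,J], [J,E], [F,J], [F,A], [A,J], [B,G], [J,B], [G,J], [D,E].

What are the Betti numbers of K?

b_0 = 1, b_1 = 3.

Take the total order A < B < D < E < F < G < J on the vertex set. Then K (dimension 1) consists of the simplices:

  0-simplices (7): A, B, D, E, F, G, J
  1-simplices (9): AF, AJ, BG, BJ, DE, DJ, EJ, FJ, GJ

Hence C_0 ≅ Z^7, C_1 ≅ Z^9.

Boundary ∂_1: C_1 → C_0 maps an edge to its endpoints' difference, ∂[p,q] = q − p. For instance
  ∂BG = G − B.
The resulting 7×9 matrix has rank 6, and its Smith normal form has invariant factors (1,1,1,1,1,1).

Now H_k = ker ∂_k / im ∂_{k+1}, so:

  H_0: rank C_0 − rank ∂_1 = 7 − 6 = 1, and the invariant factors of ∂_1 are all 1, so H_0 = Z.
  H_1: rank ker ∂_1 − rank ∂_2 = (9 − 6) − 0 = 3, and there is no ∂_2, so H_1 = Z^3.

Hence the Betti numbers are b_0 = 1, b_1 = 3.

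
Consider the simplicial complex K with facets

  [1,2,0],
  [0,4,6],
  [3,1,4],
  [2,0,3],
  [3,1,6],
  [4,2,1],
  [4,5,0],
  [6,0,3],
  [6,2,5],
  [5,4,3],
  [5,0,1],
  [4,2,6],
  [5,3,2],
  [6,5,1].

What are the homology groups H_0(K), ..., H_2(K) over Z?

H_0 = Z,  H_1 = Z^2,  H_2 = Z.

Take the total order 0 < 1 < 2 < 3 < 4 < 5 < 6 on the vertex set. Then K (dimension 2) consists of the simplices:

  0-simplices (7): [0], [1], [2], [3], [4], [5], [6]
  1-simplices (21): [0,1], [0,2], [0,3], [0,4], [0,5], [0,6], [1,2], [1,3], [1,4], [1,5], [1,6], [2,3], [2,4], [2,5], [2,6], [3,4], [3,5], [3,6], [4,5], [4,6], [5,6]
  2-simplices (14): [0,1,2], [0,1,5], [0,2,3], [0,3,6], [0,4,5], [0,4,6], [1,2,4], [1,3,4], [1,3,6], [1,5,6], [2,3,5], [2,4,6], [2,5,6], [3,4,5]

Hence C_0 ≅ Z^7, C_1 ≅ Z^21, C_2 ≅ Z^14.

∂_1: C_1 → C_0 maps an edge to its endpoints' difference, ∂[p,q] = q − p.
The 7×21 boundary matrix has rank 6 and Smith normal form diag(1,1,1,1,1,1).

∂_2: C_2 → C_1 sends each 2-simplex [p,q,r] to [q,r] − [p,r] + [p,q]. For instance
  ∂[2,3,5] = [3,5] − [2,5] + [2,3],
  ∂[2,4,6] = [4,6] − [2,6] + [2,4].
As a 21×14 matrix over Z this has rank 13, with invariant factors (1,1,1,1,1,1,1,1,1,1,1,1,1).

Reading off H_k = ker ∂_k / im ∂_{k+1}:

  H_0: rank C_0 − rank ∂_1 = 7 − 6 = 1, and the invariant factors of ∂_1 are all 1, so H_0 ≅ Z.
  H_1: rank ker ∂_1 − rank ∂_2 = (21 − 6) − 13 = 2, and the invariant factors of ∂_2 are all 1, so H_1 ≅ Z^2.
  H_2: rank ker ∂_2 − rank ∂_3 = (14 − 13) − 0 = 1, and there is no ∂_3, so H_2 ≅ Z.

(K is a triangulation of the torus T^2.)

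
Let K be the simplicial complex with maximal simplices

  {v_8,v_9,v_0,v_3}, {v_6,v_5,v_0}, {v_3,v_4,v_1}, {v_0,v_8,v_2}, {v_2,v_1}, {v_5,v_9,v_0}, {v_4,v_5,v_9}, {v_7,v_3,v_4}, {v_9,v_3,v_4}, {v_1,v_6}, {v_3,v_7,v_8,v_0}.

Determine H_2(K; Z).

H_2 ≅ 0.

Take the total order v_0 < v_1 < v_2 < v_3 < v_4 < v_5 < v_6 < v_7 < v_8 < v_9 on the vertex set. Then K (dimension 3) consists of the simplices:

  0-simplices (10): [v_0], [v_1], [v_2], [v_3], [v_4], [v_5], [v_6], [v_7], [v_8], [v_9]
  1-simplices (23): (23 of them)
  2-simplices (14): (14 of them)
  3-simplices (2): [v_0,v_3,v_7,v_8], [v_0,v_3,v_8,v_9]

giving chain groups C_0 ≅ Z^10, C_1 ≅ Z^23, C_2 ≅ Z^14, C_3 ≅ Z^2.

Boundary ∂_1: C_1 → C_0 sends each edge [p,q] (with p < q) to q − p. For instance
  ∂[v_1,v_2] = [v_2] − [v_1].
The 10×23 boundary matrix has rank 9 and Smith normal form diag(1,1,1,1,1,1,1,1,1).

Boundary ∂_2: C_2 → C_1 acts by ∂[p,q,r] = [q,r] − [p,r] + [p,q]. For instance
  ∂[v_3,v_4,v_7] = [v_4,v_7] − [v_3,v_7] + [v_3,v_4],
  ∂[v_0,v_3,v_8] = [v_3,v_8] − [v_0,v_8] + [v_0,v_3].
The 23×14 boundary matrix has rank 12 and Smith normal form diag(1,1,1,1,1,1,1,1,1,1,1,1).

The boundary map ∂_3: C_3 → C_2 sends each 3-simplex σ to the alternating sum Σ_i (−1)^i (σ with its i-th vertex removed). For instance
  ∂[v_0,v_3,v_7,v_8] = [v_3,v_7,v_8] − [v_0,v_7,v_8] + [v_0,v_3,v_8] − [v_0,v_3,v_7],
  ∂[v_0,v_3,v_8,v_9] = [v_3,v_8,v_9] − [v_0,v_8,v_9] + [v_0,v_3,v_9] − [v_0,v_3,v_8].
The 14×2 boundary matrix has rank 2 and Smith normal form diag(1,1).

From H_k ≅ ker(∂_k) / im(∂_{k+1}) we obtain:

  H_2: rank ker ∂_2 − rank ∂_3 = (14 − 12) − 2 = 0, and the invariant factors of ∂_3 are all 1, so H_2 ≅ 0.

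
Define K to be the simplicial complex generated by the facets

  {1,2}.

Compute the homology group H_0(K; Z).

Take the total order 1 < 2 on the vertex set. Then K (dimension 1) consists of the simplices:

  0-simplices (2): [1], [2]
  1-simplices (1): [1,2]

Hence C_0 ≅ Z^2, C_1 ≅ Z^1.

∂_1: C_1 → C_0 maps an edge to its endpoints' difference, ∂[p,q] = q − p. For instance
  ∂[1,2] = [2] − [1].
The 2×1 boundary matrix has rank 1 and Smith normal form diag(1).

Computing H_k = (kernel of ∂_k) / (image of ∂_{k+1}):

  H_0: rank C_0 − rank ∂_1 = 2 − 1 = 1, and the invariant factors of ∂_1 are all 1, so H_0 = Z.

H_0 = Z.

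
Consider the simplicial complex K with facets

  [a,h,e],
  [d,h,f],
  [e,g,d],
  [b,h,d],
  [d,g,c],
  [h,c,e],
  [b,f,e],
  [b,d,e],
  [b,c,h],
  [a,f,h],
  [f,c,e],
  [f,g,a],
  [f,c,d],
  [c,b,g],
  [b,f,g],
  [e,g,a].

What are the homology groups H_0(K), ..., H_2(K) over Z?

We work with the vertex ordering a < b < c < d < e < f < g < h. The simplices of K, each written with vertices in increasing order, are:

  0-simplices (8): a, b, c, d, e, f, g, h
  1-simplices (24): ae, af, ag, ah, bc, bd, be, bf, bg, bh, cd, ce, cf, cg, ch, de, df, dg, dh, ef, eg, eh, fg, fh
  2-simplices (16): aeg, aeh, afg, afh, bcg, bch, bde, bdh, bef, bfg, cdf, cdg, cef, ceh, deg, dfh

giving chain groups C_0 ≅ Z^8, C_1 ≅ Z^24, C_2 ≅ Z^16.

The boundary map ∂_1: C_1 → C_0 sends each edge [p,q] (with p < q) to q − p. For instance
  ∂ag = g − a.
As a 8×24 matrix over Z this has rank 7, with invariant factors (1,1,1,1,1,1,1).

Boundary ∂_2: C_2 → C_1 acts by ∂[p,q,r] = [q,r] − [p,r] + [p,q]. For instance
  ∂cdg = dg − cg + cd,
  ∂dfh = fh − dh + df.
The 24×16 boundary matrix has rank 15 and Smith normal form diag(1,1,1,1,1,1,1,1,1,1,1,1,1,1,1).

Now H_k = ker ∂_k / im ∂_{k+1}, so:

  H_0: rank C_0 − rank ∂_1 = 8 − 7 = 1, and the invariant factors of ∂_1 are all 1, so H_0 ≅ Z.
  H_1: rank ker ∂_1 − rank ∂_2 = (24 − 7) − 15 = 2, and the invariant factors of ∂_2 are all 1, so H_1 ≅ Z^2.
  H_2: rank ker ∂_2 − rank ∂_3 = (16 − 15) − 0 = 1, and there is no ∂_3, so H_2 ≅ Z.

As a check, the Euler characteristic is 8 − 24 + 16 = 0, which agrees with 1 − 2 + 1 = 0.
(K is a triangulation of the torus T^2.)

H_0 = Z,  H_1 = Z^2,  H_2 = Z.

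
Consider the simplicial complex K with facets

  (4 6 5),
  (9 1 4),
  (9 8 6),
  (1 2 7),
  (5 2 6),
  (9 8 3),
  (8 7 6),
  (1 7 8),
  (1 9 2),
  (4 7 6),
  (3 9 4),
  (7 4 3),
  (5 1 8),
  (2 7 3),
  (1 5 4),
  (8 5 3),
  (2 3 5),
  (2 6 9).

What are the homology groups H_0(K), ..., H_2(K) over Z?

H_0 = Z,  H_1 = Z^2,  H_2 = Z.

Fix the vertex order 1 < 2 < 3 < 4 < 5 < 6 < 7 < 8 < 9 and write every simplex with vertices in increasing order. Then dim K = 2 and the simplices of K are:

  0-simplices (9): [1], [2], [3], [4], [5], [6], [7], [8], [9]
  1-simplices (27): (27 of them)
  2-simplices (18): [1,2,7], [1,2,9], [1,4,5], [1,4,9], [1,5,8], [1,7,8], [2,3,5], [2,3,7], [2,5,6], [2,6,9], [3,4,7], [3,4,9], [3,5,8], [3,8,9], [4,5,6], [4,6,7], [6,7,8], [6,8,9]

giving chain groups C_0 ≅ Z^9, C_1 ≅ Z^27, C_2 ≅ Z^18.

The boundary map ∂_1: C_1 → C_0 is given by ∂[p,q] = [q] − [p]. For instance
  ∂[4,7] = [7] − [4].
The resulting 9×27 matrix has rank 8, and its Smith normal form has invariant factors (1,1,1,1,1,1,1,1).

The boundary map ∂_2: C_2 → C_1 sends each 2-simplex [p,q,r] to [q,r] − [p,r] + [p,q]. For instance
  ∂[1,5,8] = [5,8] − [1,8] + [1,5],
  ∂[2,3,5] = [3,5] − [2,5] + [2,3].
The 27×18 boundary matrix has rank 17 and Smith normal form diag(1,1,1,1,1,1,1,1,1,1,1,1,1,1,1,1,1).

Reading off H_k = ker ∂_k / im ∂_{k+1}:

  H_0: rank C_0 − rank ∂_1 = 9 − 8 = 1, and the invariant factors of ∂_1 are all 1, so H_0 ≅ Z.
  H_1: rank ker ∂_1 − rank ∂_2 = (27 − 8) − 17 = 2, and the invariant factors of ∂_2 are all 1, so H_1 ≅ Z^2.
  H_2: rank ker ∂_2 − rank ∂_3 = (18 − 17) − 0 = 1, and there is no ∂_3, so H_2 ≅ Z.

(K is a triangulation of the torus T^2.)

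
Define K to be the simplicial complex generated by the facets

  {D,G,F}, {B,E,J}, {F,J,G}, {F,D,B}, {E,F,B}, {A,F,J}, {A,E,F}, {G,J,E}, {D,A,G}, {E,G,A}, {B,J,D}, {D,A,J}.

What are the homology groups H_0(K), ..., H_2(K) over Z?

H_0 ≅ Z,  H_1 ≅ Z/2,  H_2 = 0.

K has 7 vertices, 18 edges, 12 triangles.
rank ∂_0 = 0, rank ∂_1 = 6 ⇒ b_0 = 7 − 0 − 6 = 1; all invariant factors of ∂_1 are 1 so no torsion. So H_0 = Z.
rank ∂_1 = 6, rank ∂_2 = 12 ⇒ b_1 = 18 − 6 − 12 = 0; ∂_2 has invariant factor(s) [2] giving torsion. So H_1 = Z/2.
rank ∂_2 = 12, rank ∂_3 = 0 ⇒ b_2 = 12 − 12 − 0 = 0. So H_2 = 0.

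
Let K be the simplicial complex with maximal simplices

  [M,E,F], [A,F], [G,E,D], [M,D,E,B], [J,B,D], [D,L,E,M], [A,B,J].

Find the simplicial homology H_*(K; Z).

H_0 = Z,  H_1 = Z,  H_2 = 0,  H_3 = 0.

Take the total order A < B < D < E < F < G < J < L < M on the vertex set. Then K (dimension 3) consists of the simplices:

  0-simplices (9): A, B, D, E, F, G, J, L, M
  1-simplices (18): AB, AF, AJ, BD, BE, BJ, BM, DE, DG, DJ, DL, DM, EF, EG, EL, EM, FM, LM
  2-simplices (11): ABJ, BDE, BDJ, BDM, BEM, DEG, DEL, DEM, DLM, EFM, ELM
  3-simplices (2): BDEM, DELM

so the chain groups are C_0 ≅ Z^9, C_1 ≅ Z^18, C_2 ≅ Z^11, C_3 ≅ Z^2.

The boundary map ∂_1: C_1 → C_0 is given by ∂[p,q] = [q] − [p].
This gives a 9×18 integer matrix of rank 8; reducing to Smith normal form yields diagonal entries (1,1,1,1,1,1,1,1).

The boundary map ∂_2: C_2 → C_1 acts by ∂[p,q,r] = [q,r] − [p,r] + [p,q]. For instance
  ∂DEM = EM − DM + DE,
  ∂BDM = DM − BM + BD.
The resulting 18×11 matrix has rank 9, and its Smith normal form has invariant factors (1,1,1,1,1,1,1,1,1).

∂_3: C_3 → C_2 sends each 3-simplex σ to the alternating sum Σ_i (−1)^i (σ with its i-th vertex removed). For instance
  ∂DELM = ELM − DLM + DEM − DEL,
  ∂BDEM = DEM − BEM + BDM − BDE.
This gives a 11×2 integer matrix of rank 2; reducing to Smith normal form yields diagonal entries (1,1).

Reading off H_k = ker ∂_k / im ∂_{k+1}:

  H_0: rank C_0 − rank ∂_1 = 9 − 8 = 1, and the invariant factors of ∂_1 are all 1, so H_0 = Z.
  H_1: rank ker ∂_1 − rank ∂_2 = (18 − 8) − 9 = 1, and the invariant factors of ∂_2 are all 1, so H_1 = Z.
  H_2: rank ker ∂_2 − rank ∂_3 = (11 − 9) − 2 = 0, and the invariant factors of ∂_3 are all 1, so H_2 = 0.
  H_3: rank ker ∂_3 − rank ∂_4 = (2 − 2) − 0 = 0, and there is no ∂_4, so H_3 = 0.

As a check, the Euler characteristic is 9 − 18 + 11 − 2 = 0, which agrees with 1 − 1 + 0 − 0 = 0.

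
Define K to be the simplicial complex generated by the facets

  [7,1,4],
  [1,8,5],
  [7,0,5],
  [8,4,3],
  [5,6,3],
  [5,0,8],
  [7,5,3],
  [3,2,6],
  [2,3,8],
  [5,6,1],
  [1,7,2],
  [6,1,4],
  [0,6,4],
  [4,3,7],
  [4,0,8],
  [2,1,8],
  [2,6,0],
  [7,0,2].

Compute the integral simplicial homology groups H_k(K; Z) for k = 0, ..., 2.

K has 9 vertices, 27 edges, 18 triangles.
rank ∂_0 = 0, rank ∂_1 = 8 ⇒ b_0 = 9 − 0 − 8 = 1; all invariant factors of ∂_1 are 1 so no torsion. So H_0 = Z.
rank ∂_1 = 8, rank ∂_2 = 17 ⇒ b_1 = 27 − 8 − 17 = 2; all invariant factors of ∂_2 are 1 so no torsion. So H_1 = Z^2.
rank ∂_2 = 17, rank ∂_3 = 0 ⇒ b_2 = 18 − 17 − 0 = 1. So H_2 = Z.

H_0 = Z,  H_1 = Z^2,  H_2 = Z.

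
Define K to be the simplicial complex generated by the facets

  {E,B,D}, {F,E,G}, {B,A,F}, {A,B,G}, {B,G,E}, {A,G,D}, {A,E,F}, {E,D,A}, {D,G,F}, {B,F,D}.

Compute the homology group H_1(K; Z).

H_1 = Z/2.

Take the total order A < B < D < E < F < G on the vertex set. Then K (dimension 2) consists of the simplices:

  0-simplices (6): A, B, D, E, F, G
  1-simplices (15): AB, AD, AE, AF, AG, BD, BE, BF, BG, DE, DF, DG, EF, EG, FG
  2-simplices (10): ABF, ABG, ADE, ADG, AEF, BDE, BDF, BEG, DFG, EFG

giving chain groups C_0 ≅ Z^6, C_1 ≅ Z^15, C_2 ≅ Z^10.

Boundary ∂_1: C_1 → C_0 sends each edge [p,q] (with p < q) to q − p.
The resulting 6×15 matrix has rank 5, and its Smith normal form has invariant factors (1,1,1,1,1).

The boundary map ∂_2: C_2 → C_1 maps a triangle to the signed sum of its edges. For instance
  ∂DFG = FG − DG + DF,
  ∂AEF = EF − AF + AE.
The resulting 15×10 matrix has rank 10, and its Smith normal form has invariant factors (1,1,1,1,1,1,1,1,1,2).

From H_k ≅ ker(∂_k) / im(∂_{k+1}) we obtain:

  H_1: rank ker ∂_1 − rank ∂_2 = (15 − 5) − 10 = 0, and ∂_2 has invariant factor 2 > 1, so H_1 ≅ Z/2.

(K is a triangulation of the real projective plane RP^2.)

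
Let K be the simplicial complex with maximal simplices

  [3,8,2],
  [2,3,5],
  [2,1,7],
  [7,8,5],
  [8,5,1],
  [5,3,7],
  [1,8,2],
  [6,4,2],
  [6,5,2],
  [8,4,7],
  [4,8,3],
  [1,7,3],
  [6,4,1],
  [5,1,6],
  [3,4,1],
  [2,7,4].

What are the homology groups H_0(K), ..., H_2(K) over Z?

H_0 = Z,  H_1 = Z^2,  H_2 = Z.

Fix the vertex order 1 < 2 < 3 < 4 < 5 < 6 < 7 < 8 and write every simplex with vertices in increasing order. Then dim K = 2 and the simplices of K are:

  0-simplices (8): [1], [2], [3], [4], [5], [6], [7], [8]
  1-simplices (24): (24 of them)
  2-simplices (16): [1,2,7], [1,2,8], [1,3,4], [1,3,7], [1,4,6], [1,5,6], [1,5,8], [2,3,5], [2,3,8], [2,4,6], [2,4,7], [2,5,6], [3,4,8], [3,5,7], [4,7,8], [5,7,8]

giving chain groups C_0 ≅ Z^8, C_1 ≅ Z^24, C_2 ≅ Z^16.

∂_1: C_1 → C_0 is given by ∂[p,q] = [q] − [p].
The resulting 8×24 matrix has rank 7, and its Smith normal form has invariant factors (1,1,1,1,1,1,1).

The boundary map ∂_2: C_2 → C_1 acts by ∂[p,q,r] = [q,r] − [p,r] + [p,q]. For instance
  ∂[1,3,7] = [3,7] − [1,7] + [1,3],
  ∂[1,5,6] = [5,6] − [1,6] + [1,5].
The 24×16 boundary matrix has rank 15 and Smith normal form diag(1,1,1,1,1,1,1,1,1,1,1,1,1,1,1).

Computing H_k = (kernel of ∂_k) / (image of ∂_{k+1}):

  H_0: rank C_0 − rank ∂_1 = 8 − 7 = 1, and the invariant factors of ∂_1 are all 1, so H_0 = Z.
  H_1: rank ker ∂_1 − rank ∂_2 = (24 − 7) − 15 = 2, and the invariant factors of ∂_2 are all 1, so H_1 = Z^2.
  H_2: rank ker ∂_2 − rank ∂_3 = (16 − 15) − 0 = 1, and there is no ∂_3, so H_2 = Z.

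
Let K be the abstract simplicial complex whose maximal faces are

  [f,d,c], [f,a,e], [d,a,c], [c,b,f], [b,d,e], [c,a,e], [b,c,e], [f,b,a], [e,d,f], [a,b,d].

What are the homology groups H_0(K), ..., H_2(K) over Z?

H_0 = Z,  H_1 = Z/2,  H_2 = 0.

Fix the vertex order a < b < c < d < e < f and write every simplex with vertices in increasing order. Then dim K = 2 and the simplices of K are:

  0-simplices (6): a, b, c, d, e, f
  1-simplices (15): ab, ac, ad, ae, af, bc, bd, be, bf, cd, ce, cf, de, df, ef
  2-simplices (10): abd, abf, acd, ace, aef, bce, bcf, bde, cdf, def

giving chain groups C_0 ≅ Z^6, C_1 ≅ Z^15, C_2 ≅ Z^10.

∂_1: C_1 → C_0 maps an edge to its endpoints' difference, ∂[p,q] = q − p.
This gives a 6×15 integer matrix of rank 5; reducing to Smith normal form yields diagonal entries (1,1,1,1,1).

Boundary ∂_2: C_2 → C_1 sends each 2-simplex [p,q,r] to [q,r] − [p,r] + [p,q]. For instance
  ∂abd = bd − ad + ab,
  ∂acd = cd − ad + ac.
This gives a 15×10 integer matrix of rank 10; reducing to Smith normal form yields diagonal entries (1,1,1,1,1,1,1,1,1,2).

Computing H_k = (kernel of ∂_k) / (image of ∂_{k+1}):

  H_0: rank C_0 − rank ∂_1 = 6 − 5 = 1, and the invariant factors of ∂_1 are all 1, so H_0 = Z.
  H_1: rank ker ∂_1 − rank ∂_2 = (15 − 5) − 10 = 0, and ∂_2 has invariant factor 2 > 1, so H_1 = Z/2.
  H_2: rank ker ∂_2 − rank ∂_3 = (10 − 10) − 0 = 0, and there is no ∂_3, so H_2 = 0.

As a check, the Euler characteristic is 6 − 15 + 10 = 1, which agrees with 1 − 0 + 0 = 1.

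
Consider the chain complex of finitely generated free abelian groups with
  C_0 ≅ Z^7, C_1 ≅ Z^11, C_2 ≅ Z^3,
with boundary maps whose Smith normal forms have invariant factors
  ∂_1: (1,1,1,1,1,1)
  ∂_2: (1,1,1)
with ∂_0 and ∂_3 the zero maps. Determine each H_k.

H_0: b_0 = 7 − 0 − 6 = 1; torsion from ∂_1 factors > 1: none. So H_0 = Z.
H_1: b_1 = 11 − 6 − 3 = 2; torsion from ∂_2 factors > 1: none. So H_1 = Z^2.
H_2: b_2 = 3 − 3 − 0 = 0; torsion from ∂_3 factors > 1: none. So H_2 = 0.

H_0 = Z,  H_1 = Z^2,  H_2 = 0.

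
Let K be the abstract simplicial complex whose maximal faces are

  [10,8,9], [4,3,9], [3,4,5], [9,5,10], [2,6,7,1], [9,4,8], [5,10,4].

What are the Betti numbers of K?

Order the vertices as 1 < 2 < 3 < 4 < 5 < 6 < 7 < 8 < 9 < 10. Listing each simplex with vertices in this order, K has dimension 3 with simplices:

  0-simplices (10): [1], [2], [3], [4], [5], [6], [7], [8], [9], [10]
  1-simplices (18): [1,2], [1,6], [1,7], [2,6], [2,7], [3,4], [3,5], [3,9], [4,5], [4,8], [4,9], [4,10], [5,9], [5,10], [6,7], [8,9], [8,10], [9,10]
  2-simplices (10): [1,2,6], [1,2,7], [1,6,7], [2,6,7], [3,4,5], [3,4,9], [4,5,10], [4,8,9], [5,9,10], [8,9,10]
  3-simplices (1): [1,2,6,7]

so the chain groups are C_0 ≅ Z^10, C_1 ≅ Z^18, C_2 ≅ Z^10, C_3 ≅ Z^1.

The boundary map ∂_1: C_1 → C_0 maps an edge to its endpoints' difference, ∂[p,q] = q − p. For instance
  ∂[3,9] = [9] − [3].
The resulting 10×18 matrix has rank 8, and its Smith normal form has invariant factors (1,1,1,1,1,1,1,1).

The boundary map ∂_2: C_2 → C_1 maps a triangle to the signed sum of its edges. For instance
  ∂[4,5,10] = [5,10] − [4,10] + [4,5],
  ∂[8,9,10] = [9,10] − [8,10] + [8,9].
As a 18×10 matrix over Z this has rank 9, with invariant factors (1,1,1,1,1,1,1,1,1).

∂_3: C_3 → C_2 sends each 3-simplex σ to the alternating sum Σ_i (−1)^i (σ with its i-th vertex removed). For instance
  ∂[1,2,6,7] = [2,6,7] − [1,6,7] + [1,2,7] − [1,2,6].
This gives a 10×1 integer matrix of rank 1; reducing to Smith normal form yields diagonal entries (1).

Reading off H_k = ker ∂_k / im ∂_{k+1}:

  H_0: rank C_0 − rank ∂_1 = 10 − 8 = 2, and the invariant factors of ∂_1 are all 1, so H_0 ≅ Z^2.
  H_1: rank ker ∂_1 − rank ∂_2 = (18 − 8) − 9 = 1, and the invariant factors of ∂_2 are all 1, so H_1 ≅ Z.
  H_2: rank ker ∂_2 − rank ∂_3 = (10 − 9) − 1 = 0, and the invariant factors of ∂_3 are all 1, so H_2 ≅ 0.
  H_3: rank ker ∂_3 − rank ∂_4 = (1 − 1) − 0 = 0, and there is no ∂_4, so H_3 ≅ 0.

Hence the Betti numbers are b_0 = 2, b_1 = 1, b_2 = 0, b_3 = 0.

b_0 = 2, b_1 = 1, b_2 = 0, b_3 = 0.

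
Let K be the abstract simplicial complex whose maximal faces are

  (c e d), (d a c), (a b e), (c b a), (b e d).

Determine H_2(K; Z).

Fix the vertex order a < b < c < d < e and write every simplex with vertices in increasing order. Then dim K = 2 and the simplices of K are:

  0-simplices (5): a, b, c, d, e
  1-simplices (10): ab, ac, ad, ae, bc, bd, be, cd, ce, de
  2-simplices (5): abc, abe, acd, bde, cde

so the chain groups are C_0 ≅ Z^5, C_1 ≅ Z^10, C_2 ≅ Z^5.

The boundary map ∂_1: C_1 → C_0 sends each edge [p,q] (with p < q) to q − p. For instance
  ∂ce = e − c.
The 5×10 boundary matrix has rank 4 and Smith normal form diag(1,1,1,1).

∂_2: C_2 → C_1 sends each 2-simplex [p,q,r] to [q,r] − [p,r] + [p,q]. For instance
  ∂cde = de − ce + cd,
  ∂bde = de − be + bd.
This gives a 10×5 integer matrix of rank 5; reducing to Smith normal form yields diagonal entries (1,1,1,1,1).

Now H_k = ker ∂_k / im ∂_{k+1}, so:

  H_2: rank ker ∂_2 − rank ∂_3 = (5 − 5) − 0 = 0, and there is no ∂_3, so H_2 ≅ 0.

H_2 = 0.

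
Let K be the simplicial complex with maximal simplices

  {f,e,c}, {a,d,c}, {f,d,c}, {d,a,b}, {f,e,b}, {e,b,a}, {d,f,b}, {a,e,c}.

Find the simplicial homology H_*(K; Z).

H_0 ≅ Z,  H_1 = 0,  H_2 ≅ Z.

Take the total order a < b < c < d < e < f on the vertex set. Then K (dimension 2) consists of the simplices:

  0-simplices (6): a, b, c, d, e, f
  1-simplices (12): ab, ac, ad, ae, bd, be, bf, cd, ce, cf, df, ef
  2-simplices (8): abd, abe, acd, ace, bdf, bef, cdf, cef

so the chain groups are C_0 ≅ Z^6, C_1 ≅ Z^12, C_2 ≅ Z^8.

Boundary ∂_1: C_1 → C_0 sends each edge [p,q] (with p < q) to q − p.
As a 6×12 matrix over Z this has rank 5, with invariant factors (1,1,1,1,1).

Boundary ∂_2: C_2 → C_1 maps a triangle to the signed sum of its edges. For instance
  ∂cef = ef − cf + ce,
  ∂abe = be − ae + ab.
The resulting 12×8 matrix has rank 7, and its Smith normal form has invariant factors (1,1,1,1,1,1,1).

Reading off H_k = ker ∂_k / im ∂_{k+1}:

  H_0: rank C_0 − rank ∂_1 = 6 − 5 = 1, and the invariant factors of ∂_1 are all 1, so H_0 = Z.
  H_1: rank ker ∂_1 − rank ∂_2 = (12 − 5) − 7 = 0, and the invariant factors of ∂_2 are all 1, so H_1 = 0.
  H_2: rank ker ∂_2 − rank ∂_3 = (8 − 7) − 0 = 1, and there is no ∂_3, so H_2 = Z.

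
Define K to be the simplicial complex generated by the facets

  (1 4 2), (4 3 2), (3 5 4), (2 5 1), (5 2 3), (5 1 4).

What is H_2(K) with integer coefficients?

Fix the vertex order 1 < 2 < 3 < 4 < 5 and write every simplex with vertices in increasing order. Then dim K = 2 and the simplices of K are:

  0-simplices (5): [1], [2], [3], [4], [5]
  1-simplices (9): [1,2], [1,4], [1,5], [2,3], [2,4], [2,5], [3,4], [3,5], [4,5]
  2-simplices (6): [1,2,4], [1,2,5], [1,4,5], [2,3,4], [2,3,5], [3,4,5]

so the chain groups are C_0 ≅ Z^5, C_1 ≅ Z^9, C_2 ≅ Z^6.

∂_1: C_1 → C_0 is given by ∂[p,q] = [q] − [p]. For instance
  ∂[4,5] = [5] − [4].
The resulting 5×9 matrix has rank 4, and its Smith normal form has invariant factors (1,1,1,1).

The boundary map ∂_2: C_2 → C_1 acts by ∂[p,q,r] = [q,r] − [p,r] + [p,q]. For instance
  ∂[1,4,5] = [4,5] − [1,5] + [1,4],
  ∂[1,2,4] = [2,4] − [1,4] + [1,2].
This gives a 9×6 integer matrix of rank 5; reducing to Smith normal form yields diagonal entries (1,1,1,1,1).

From H_k ≅ ker(∂_k) / im(∂_{k+1}) we obtain:

  H_2: rank ker ∂_2 − rank ∂_3 = (6 − 5) − 0 = 1, and there is no ∂_3, so H_2 ≅ Z.

(K is a triangulation of the 2-sphere S^2.)

H_2 ≅ Z.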